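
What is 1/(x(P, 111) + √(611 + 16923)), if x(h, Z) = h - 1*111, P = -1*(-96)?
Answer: 15/17309 + √17534/17309 ≈ 0.0085167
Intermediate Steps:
P = 96
x(h, Z) = -111 + h (x(h, Z) = h - 111 = -111 + h)
1/(x(P, 111) + √(611 + 16923)) = 1/((-111 + 96) + √(611 + 16923)) = 1/(-15 + √17534)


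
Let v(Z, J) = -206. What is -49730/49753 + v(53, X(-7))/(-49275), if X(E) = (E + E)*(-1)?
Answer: -2440196632/2451579075 ≈ -0.99536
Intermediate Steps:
X(E) = -2*E (X(E) = (2*E)*(-1) = -2*E)
-49730/49753 + v(53, X(-7))/(-49275) = -49730/49753 - 206/(-49275) = -49730*1/49753 - 206*(-1/49275) = -49730/49753 + 206/49275 = -2440196632/2451579075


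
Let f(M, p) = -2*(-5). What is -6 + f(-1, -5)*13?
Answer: 124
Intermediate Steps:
f(M, p) = 10
-6 + f(-1, -5)*13 = -6 + 10*13 = -6 + 130 = 124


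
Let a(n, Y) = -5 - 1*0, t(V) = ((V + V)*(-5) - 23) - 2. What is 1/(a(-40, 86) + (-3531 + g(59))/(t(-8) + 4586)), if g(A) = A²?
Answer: -4641/23255 ≈ -0.19957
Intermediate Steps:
t(V) = -25 - 10*V (t(V) = ((2*V)*(-5) - 23) - 2 = (-10*V - 23) - 2 = (-23 - 10*V) - 2 = -25 - 10*V)
a(n, Y) = -5 (a(n, Y) = -5 + 0 = -5)
1/(a(-40, 86) + (-3531 + g(59))/(t(-8) + 4586)) = 1/(-5 + (-3531 + 59²)/((-25 - 10*(-8)) + 4586)) = 1/(-5 + (-3531 + 3481)/((-25 + 80) + 4586)) = 1/(-5 - 50/(55 + 4586)) = 1/(-5 - 50/4641) = 1/(-23255/4641) = -4641/23255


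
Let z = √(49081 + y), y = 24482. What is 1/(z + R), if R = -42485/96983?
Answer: 47995/8059614818 + 109561*√73563/8059614818 ≈ 0.0036929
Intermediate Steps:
R = -145/331 (R = -42485*1/96983 = -145/331 ≈ -0.43807)
z = √73563 (z = √(49081 + 24482) = √73563 ≈ 271.23)
1/(z + R) = 1/(√73563 - 145/331) = 1/(-145/331 + √73563)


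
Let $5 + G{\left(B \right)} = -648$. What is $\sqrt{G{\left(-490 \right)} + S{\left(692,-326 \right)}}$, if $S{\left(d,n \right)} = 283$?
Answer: $i \sqrt{370} \approx 19.235 i$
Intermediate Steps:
$G{\left(B \right)} = -653$ ($G{\left(B \right)} = -5 - 648 = -653$)
$\sqrt{G{\left(-490 \right)} + S{\left(692,-326 \right)}} = \sqrt{-653 + 283} = \sqrt{-370} = i \sqrt{370}$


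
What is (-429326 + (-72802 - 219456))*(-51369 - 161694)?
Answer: 153742851792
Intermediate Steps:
(-429326 + (-72802 - 219456))*(-51369 - 161694) = (-429326 - 292258)*(-213063) = -721584*(-213063) = 153742851792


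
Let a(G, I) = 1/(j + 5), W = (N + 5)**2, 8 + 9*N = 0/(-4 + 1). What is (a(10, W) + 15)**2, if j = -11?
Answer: 7921/36 ≈ 220.03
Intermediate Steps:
N = -8/9 (N = -8/9 + (0/(-4 + 1))/9 = -8/9 + (0/(-3))/9 = -8/9 + (0*(-1/3))/9 = -8/9 + (1/9)*0 = -8/9 + 0 = -8/9 ≈ -0.88889)
W = 1369/81 (W = (-8/9 + 5)**2 = (37/9)**2 = 1369/81 ≈ 16.901)
a(G, I) = -1/6 (a(G, I) = 1/(-11 + 5) = 1/(-6) = -1/6)
(a(10, W) + 15)**2 = (-1/6 + 15)**2 = (89/6)**2 = 7921/36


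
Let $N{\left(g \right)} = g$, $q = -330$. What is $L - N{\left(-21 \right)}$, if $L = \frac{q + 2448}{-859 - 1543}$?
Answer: $\frac{24162}{1201} \approx 20.118$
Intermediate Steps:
$L = - \frac{1059}{1201}$ ($L = \frac{-330 + 2448}{-859 - 1543} = \frac{2118}{-2402} = 2118 \left(- \frac{1}{2402}\right) = - \frac{1059}{1201} \approx -0.88177$)
$L - N{\left(-21 \right)} = - \frac{1059}{1201} - -21 = - \frac{1059}{1201} + 21 = \frac{24162}{1201}$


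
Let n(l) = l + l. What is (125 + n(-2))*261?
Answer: 31581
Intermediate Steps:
n(l) = 2*l
(125 + n(-2))*261 = (125 + 2*(-2))*261 = (125 - 4)*261 = 121*261 = 31581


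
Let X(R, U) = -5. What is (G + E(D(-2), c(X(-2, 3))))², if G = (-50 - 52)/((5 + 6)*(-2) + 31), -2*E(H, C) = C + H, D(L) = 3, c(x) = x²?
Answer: 5776/9 ≈ 641.78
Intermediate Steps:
E(H, C) = -C/2 - H/2 (E(H, C) = -(C + H)/2 = -C/2 - H/2)
G = -34/3 (G = -102/(11*(-2) + 31) = -102/(-22 + 31) = -102/9 = -102*⅑ = -34/3 ≈ -11.333)
(G + E(D(-2), c(X(-2, 3))))² = (-34/3 + (-½*(-5)² - ½*3))² = (-34/3 + (-½*25 - 3/2))² = (-34/3 + (-25/2 - 3/2))² = (-34/3 - 14)² = (-76/3)² = 5776/9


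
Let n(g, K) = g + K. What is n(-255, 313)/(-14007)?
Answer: -2/483 ≈ -0.0041408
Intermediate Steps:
n(g, K) = K + g
n(-255, 313)/(-14007) = (313 - 255)/(-14007) = 58*(-1/14007) = -2/483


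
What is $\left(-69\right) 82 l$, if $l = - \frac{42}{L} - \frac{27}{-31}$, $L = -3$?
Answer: $- \frac{2608338}{31} \approx -84140.0$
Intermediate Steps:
$l = \frac{461}{31}$ ($l = - \frac{42}{-3} - \frac{27}{-31} = \left(-42\right) \left(- \frac{1}{3}\right) - - \frac{27}{31} = 14 + \frac{27}{31} = \frac{461}{31} \approx 14.871$)
$\left(-69\right) 82 l = \left(-69\right) 82 \cdot \frac{461}{31} = \left(-5658\right) \frac{461}{31} = - \frac{2608338}{31}$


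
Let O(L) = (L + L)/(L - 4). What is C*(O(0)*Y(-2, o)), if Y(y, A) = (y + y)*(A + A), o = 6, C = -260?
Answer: 0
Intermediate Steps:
O(L) = 2*L/(-4 + L) (O(L) = (2*L)/(-4 + L) = 2*L/(-4 + L))
Y(y, A) = 4*A*y (Y(y, A) = (2*y)*(2*A) = 4*A*y)
C*(O(0)*Y(-2, o)) = -260*2*0/(-4 + 0)*4*6*(-2) = -260*2*0/(-4)*(-48) = -260*2*0*(-¼)*(-48) = -0*(-48) = -260*0 = 0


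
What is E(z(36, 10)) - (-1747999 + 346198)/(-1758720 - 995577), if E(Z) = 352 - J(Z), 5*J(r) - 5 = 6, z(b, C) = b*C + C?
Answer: 84390464/241605 ≈ 349.29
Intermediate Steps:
z(b, C) = C + C*b (z(b, C) = C*b + C = C + C*b)
J(r) = 11/5 (J(r) = 1 + (⅕)*6 = 1 + 6/5 = 11/5)
E(Z) = 1749/5 (E(Z) = 352 - 1*11/5 = 352 - 11/5 = 1749/5)
E(z(36, 10)) - (-1747999 + 346198)/(-1758720 - 995577) = 1749/5 - (-1747999 + 346198)/(-1758720 - 995577) = 1749/5 - (-1401801)/(-2754297) = 1749/5 - (-1401801)*(-1)/2754297 = 1749/5 - 1*24593/48321 = 1749/5 - 24593/48321 = 84390464/241605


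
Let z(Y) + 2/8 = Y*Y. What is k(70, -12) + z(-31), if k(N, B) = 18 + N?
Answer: 4195/4 ≈ 1048.8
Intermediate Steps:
z(Y) = -¼ + Y² (z(Y) = -¼ + Y*Y = -¼ + Y²)
k(70, -12) + z(-31) = (18 + 70) + (-¼ + (-31)²) = 88 + (-¼ + 961) = 88 + 3843/4 = 4195/4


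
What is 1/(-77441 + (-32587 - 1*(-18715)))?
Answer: -1/91313 ≈ -1.0951e-5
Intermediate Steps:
1/(-77441 + (-32587 - 1*(-18715))) = 1/(-77441 + (-32587 + 18715)) = 1/(-77441 - 13872) = 1/(-91313) = -1/91313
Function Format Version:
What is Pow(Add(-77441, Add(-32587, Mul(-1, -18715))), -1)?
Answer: Rational(-1, 91313) ≈ -1.0951e-5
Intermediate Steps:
Pow(Add(-77441, Add(-32587, Mul(-1, -18715))), -1) = Pow(Add(-77441, Add(-32587, 18715)), -1) = Pow(Add(-77441, -13872), -1) = Pow(-91313, -1) = Rational(-1, 91313)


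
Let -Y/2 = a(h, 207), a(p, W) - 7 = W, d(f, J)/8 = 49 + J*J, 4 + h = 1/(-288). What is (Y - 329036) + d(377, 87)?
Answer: -268520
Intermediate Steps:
h = -1153/288 (h = -4 + 1/(-288) = -4 - 1/288 = -1153/288 ≈ -4.0035)
d(f, J) = 392 + 8*J² (d(f, J) = 8*(49 + J*J) = 8*(49 + J²) = 392 + 8*J²)
a(p, W) = 7 + W
Y = -428 (Y = -2*(7 + 207) = -2*214 = -428)
(Y - 329036) + d(377, 87) = (-428 - 329036) + (392 + 8*87²) = -329464 + (392 + 8*7569) = -329464 + (392 + 60552) = -329464 + 60944 = -268520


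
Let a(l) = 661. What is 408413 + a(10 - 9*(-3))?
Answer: 409074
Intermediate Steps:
408413 + a(10 - 9*(-3)) = 408413 + 661 = 409074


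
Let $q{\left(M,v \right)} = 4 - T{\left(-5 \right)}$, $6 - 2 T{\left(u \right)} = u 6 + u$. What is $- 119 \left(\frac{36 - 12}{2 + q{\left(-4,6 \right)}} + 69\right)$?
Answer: $- \frac{232407}{29} \approx -8014.0$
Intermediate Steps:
$T{\left(u \right)} = 3 - \frac{7 u}{2}$ ($T{\left(u \right)} = 3 - \frac{u 6 + u}{2} = 3 - \frac{6 u + u}{2} = 3 - \frac{7 u}{2}$)
$q{\left(M,v \right)} = - \frac{33}{2}$ ($q{\left(M,v \right)} = 4 - \left(3 - - \frac{35}{2}\right) = 4 - \left(3 + \frac{35}{2}\right) = 4 - \frac{41}{2} = - \frac{33}{2}$)
$- 119 \left(\frac{36 - 12}{2 + q{\left(-4,6 \right)}} + 69\right) = - 119 \left(\frac{36 - 12}{2 - \frac{33}{2}} + 69\right) = - 119 \left(\frac{24}{- \frac{29}{2}} + 69\right) = - 119 \left(24 \left(- \frac{2}{29}\right) + 69\right) = - 119 \left(- \frac{48}{29} + 69\right) = \left(-119\right) \frac{1953}{29} = - \frac{232407}{29}$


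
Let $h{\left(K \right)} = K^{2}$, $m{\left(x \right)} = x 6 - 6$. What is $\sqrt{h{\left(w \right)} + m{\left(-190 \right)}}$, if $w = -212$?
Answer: $\sqrt{43798} \approx 209.28$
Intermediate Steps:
$m{\left(x \right)} = -6 + 6 x$ ($m{\left(x \right)} = 6 x - 6 = -6 + 6 x$)
$\sqrt{h{\left(w \right)} + m{\left(-190 \right)}} = \sqrt{\left(-212\right)^{2} + \left(-6 + 6 \left(-190\right)\right)} = \sqrt{44944 - 1146} = \sqrt{43798}$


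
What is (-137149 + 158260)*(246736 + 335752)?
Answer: 12296904168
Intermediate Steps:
(-137149 + 158260)*(246736 + 335752) = 21111*582488 = 12296904168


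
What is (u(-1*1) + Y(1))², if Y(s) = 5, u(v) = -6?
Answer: 1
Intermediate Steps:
(u(-1*1) + Y(1))² = (-6 + 5)² = (-1)² = 1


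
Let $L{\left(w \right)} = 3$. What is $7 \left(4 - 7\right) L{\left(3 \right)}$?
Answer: $-63$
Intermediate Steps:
$7 \left(4 - 7\right) L{\left(3 \right)} = 7 \left(4 - 7\right) 3 = 7 \left(-3\right) 3 = \left(-21\right) 3 = -63$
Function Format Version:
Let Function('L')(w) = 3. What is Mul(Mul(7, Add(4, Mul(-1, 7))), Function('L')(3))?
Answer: -63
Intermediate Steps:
Mul(Mul(7, Add(4, Mul(-1, 7))), Function('L')(3)) = Mul(Mul(7, Add(4, Mul(-1, 7))), 3) = Mul(Mul(7, Add(4, -7)), 3) = Mul(Mul(7, -3), 3) = Mul(-21, 3) = -63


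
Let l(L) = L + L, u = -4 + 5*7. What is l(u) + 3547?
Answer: 3609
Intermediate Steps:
u = 31 (u = -4 + 35 = 31)
l(L) = 2*L
l(u) + 3547 = 2*31 + 3547 = 62 + 3547 = 3609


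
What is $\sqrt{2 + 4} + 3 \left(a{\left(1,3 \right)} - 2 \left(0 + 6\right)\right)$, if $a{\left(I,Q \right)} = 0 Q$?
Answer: $-36 + \sqrt{6} \approx -33.551$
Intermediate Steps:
$a{\left(I,Q \right)} = 0$
$\sqrt{2 + 4} + 3 \left(a{\left(1,3 \right)} - 2 \left(0 + 6\right)\right) = \sqrt{2 + 4} + 3 \left(0 - 2 \left(0 + 6\right)\right) = \sqrt{6} + 3 \left(0 - 12\right) = \sqrt{6} + 3 \left(-12\right) = \sqrt{6} - 36 = -36 + \sqrt{6}$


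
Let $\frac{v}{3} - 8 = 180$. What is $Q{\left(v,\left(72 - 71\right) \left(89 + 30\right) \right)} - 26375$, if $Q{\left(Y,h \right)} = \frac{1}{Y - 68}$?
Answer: $- \frac{13081999}{496} \approx -26375.0$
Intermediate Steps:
$v = 564$ ($v = 24 + 3 \cdot 180 = 24 + 540 = 564$)
$Q{\left(Y,h \right)} = \frac{1}{-68 + Y}$
$Q{\left(v,\left(72 - 71\right) \left(89 + 30\right) \right)} - 26375 = \frac{1}{-68 + 564} - 26375 = \frac{1}{496} - 26375 = - \frac{13081999}{496}$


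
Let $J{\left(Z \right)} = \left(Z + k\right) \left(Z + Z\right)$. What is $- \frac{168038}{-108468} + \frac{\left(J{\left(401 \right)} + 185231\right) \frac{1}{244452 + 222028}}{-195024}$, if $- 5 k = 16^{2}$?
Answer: $\frac{276941524789571}{178765473196800} \approx 1.5492$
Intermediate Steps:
$k = - \frac{256}{5}$ ($k = - \frac{16^{2}}{5} = \left(- \frac{1}{5}\right) 256 = - \frac{256}{5} \approx -51.2$)
$J{\left(Z \right)} = 2 Z \left(- \frac{256}{5} + Z\right)$ ($J{\left(Z \right)} = \left(Z - \frac{256}{5}\right) \left(Z + Z\right) = \left(- \frac{256}{5} + Z\right) 2 Z = 2 Z \left(- \frac{256}{5} + Z\right)$)
$- \frac{168038}{-108468} + \frac{\left(J{\left(401 \right)} + 185231\right) \frac{1}{244452 + 222028}}{-195024} = - \frac{168038}{-108468} + \frac{\left(\frac{2}{5} \cdot 401 \left(-256 + 5 \cdot 401\right) + 185231\right) \frac{1}{244452 + 222028}}{-195024} = \left(-168038\right) \left(- \frac{1}{108468}\right) + \frac{\frac{2}{5} \cdot 401 \left(-256 + 2005\right) + 185231}{466480} \left(- \frac{1}{195024}\right) = \frac{3653}{2358} + \left(\frac{2}{5} \cdot 401 \cdot 1749 + 185231\right) \frac{1}{466480} \left(- \frac{1}{195024}\right) = \frac{3653}{2358} + \left(\frac{1402698}{5} + 185231\right) \frac{1}{466480} \left(- \frac{1}{195024}\right) = \frac{3653}{2358} + \frac{2328853}{5} \cdot \frac{1}{466480} \left(- \frac{1}{195024}\right) = \frac{3653}{2358} + \frac{2328853}{2332400} \left(- \frac{1}{195024}\right) = \frac{3653}{2358} - \frac{2328853}{454873977600} = \frac{276941524789571}{178765473196800}$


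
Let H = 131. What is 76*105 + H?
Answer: 8111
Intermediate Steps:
76*105 + H = 76*105 + 131 = 7980 + 131 = 8111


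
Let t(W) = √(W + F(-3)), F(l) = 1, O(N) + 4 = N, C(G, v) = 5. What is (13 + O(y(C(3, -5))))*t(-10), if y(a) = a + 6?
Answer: 60*I ≈ 60.0*I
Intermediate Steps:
y(a) = 6 + a
O(N) = -4 + N
t(W) = √(1 + W) (t(W) = √(W + 1) = √(1 + W))
(13 + O(y(C(3, -5))))*t(-10) = (13 + (-4 + (6 + 5)))*√(1 - 10) = (13 + (-4 + 11))*√(-9) = (13 + 7)*(3*I) = 20*(3*I) = 60*I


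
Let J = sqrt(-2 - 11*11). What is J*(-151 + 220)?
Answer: 69*I*sqrt(123) ≈ 765.25*I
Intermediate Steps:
J = I*sqrt(123) (J = sqrt(-2 - 121) = sqrt(-123) = I*sqrt(123) ≈ 11.091*I)
J*(-151 + 220) = (I*sqrt(123))*(-151 + 220) = (I*sqrt(123))*69 = 69*I*sqrt(123)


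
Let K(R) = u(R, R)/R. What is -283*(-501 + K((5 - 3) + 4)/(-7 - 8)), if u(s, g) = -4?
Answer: 6379669/45 ≈ 1.4177e+5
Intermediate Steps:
K(R) = -4/R
-283*(-501 + K((5 - 3) + 4)/(-7 - 8)) = -283*(-501 + (-4/((5 - 3) + 4))/(-7 - 8)) = -283*(-501 - 4/(2 + 4)/(-15)) = -283*(-501 - 4/6*(-1/15)) = -283*(-501 - 4*⅙*(-1/15)) = -283*(-501 - ⅔*(-1/15)) = -283*(-501 + 2/45) = -283*(-22543/45) = 6379669/45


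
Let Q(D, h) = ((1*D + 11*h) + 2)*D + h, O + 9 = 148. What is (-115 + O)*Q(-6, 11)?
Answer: -16584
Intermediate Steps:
O = 139 (O = -9 + 148 = 139)
Q(D, h) = h + D*(2 + D + 11*h) (Q(D, h) = ((D + 11*h) + 2)*D + h = (2 + D + 11*h)*D + h = D*(2 + D + 11*h) + h = h + D*(2 + D + 11*h))
(-115 + O)*Q(-6, 11) = (-115 + 139)*(11 + (-6)² + 2*(-6) + 11*(-6)*11) = 24*(11 + 36 - 12 - 726) = 24*(-691) = -16584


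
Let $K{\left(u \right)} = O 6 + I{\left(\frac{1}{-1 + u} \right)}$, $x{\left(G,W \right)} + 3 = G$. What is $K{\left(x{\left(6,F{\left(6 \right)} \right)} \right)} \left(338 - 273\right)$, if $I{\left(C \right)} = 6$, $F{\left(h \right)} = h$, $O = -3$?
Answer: $-780$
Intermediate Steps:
$x{\left(G,W \right)} = -3 + G$
$K{\left(u \right)} = -12$ ($K{\left(u \right)} = \left(-3\right) 6 + 6 = -18 + 6 = -12$)
$K{\left(x{\left(6,F{\left(6 \right)} \right)} \right)} \left(338 - 273\right) = - 12 \left(338 - 273\right) = \left(-12\right) 65 = -780$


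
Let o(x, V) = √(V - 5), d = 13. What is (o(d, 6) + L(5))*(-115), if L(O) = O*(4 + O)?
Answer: -5290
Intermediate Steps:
o(x, V) = √(-5 + V)
(o(d, 6) + L(5))*(-115) = (√(-5 + 6) + 5*(4 + 5))*(-115) = (√1 + 5*9)*(-115) = (1 + 45)*(-115) = 46*(-115) = -5290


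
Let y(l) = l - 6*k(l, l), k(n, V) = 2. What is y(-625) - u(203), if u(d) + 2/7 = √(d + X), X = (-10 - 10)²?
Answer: -4457/7 - 3*√67 ≈ -661.27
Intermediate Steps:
X = 400 (X = (-20)² = 400)
u(d) = -2/7 + √(400 + d) (u(d) = -2/7 + √(d + 400) = -2/7 + √(400 + d))
y(l) = -12 + l (y(l) = l - 6*2 = l - 12 = -12 + l)
y(-625) - u(203) = (-12 - 625) - (-2/7 + √(400 + 203)) = -637 - (-2/7 + √603) = -637 - (-2/7 + 3*√67) = -637 + (2/7 - 3*√67) = -4457/7 - 3*√67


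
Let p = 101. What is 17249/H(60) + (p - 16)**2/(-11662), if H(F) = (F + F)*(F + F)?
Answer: 2856407/4939200 ≈ 0.57831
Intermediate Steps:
H(F) = 4*F**2 (H(F) = (2*F)*(2*F) = 4*F**2)
17249/H(60) + (p - 16)**2/(-11662) = 17249/((4*60**2)) + (101 - 16)**2/(-11662) = 17249/((4*3600)) + 85**2*(-1/11662) = 17249/14400 + 7225*(-1/11662) = 17249*(1/14400) - 425/686 = 17249/14400 - 425/686 = 2856407/4939200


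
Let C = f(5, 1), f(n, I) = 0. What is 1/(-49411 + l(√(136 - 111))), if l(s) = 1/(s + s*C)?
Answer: -5/247054 ≈ -2.0238e-5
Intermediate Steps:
C = 0
l(s) = 1/s (l(s) = 1/(s + s*0) = 1/(s + 0) = 1/s)
1/(-49411 + l(√(136 - 111))) = 1/(-49411 + 1/(√(136 - 111))) = 1/(-49411 + 1/(√25)) = 1/(-49411 + 1/5) = 1/(-49411 + ⅕) = 1/(-247054/5) = -5/247054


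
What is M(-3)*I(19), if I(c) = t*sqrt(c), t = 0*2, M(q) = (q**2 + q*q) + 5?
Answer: 0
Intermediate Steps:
M(q) = 5 + 2*q**2 (M(q) = (q**2 + q**2) + 5 = 2*q**2 + 5 = 5 + 2*q**2)
t = 0
I(c) = 0 (I(c) = 0*sqrt(c) = 0)
M(-3)*I(19) = (5 + 2*(-3)**2)*0 = (5 + 2*9)*0 = (5 + 18)*0 = 23*0 = 0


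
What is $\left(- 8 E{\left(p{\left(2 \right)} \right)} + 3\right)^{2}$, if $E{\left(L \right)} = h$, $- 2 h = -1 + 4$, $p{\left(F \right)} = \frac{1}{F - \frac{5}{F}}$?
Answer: $225$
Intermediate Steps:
$h = - \frac{3}{2}$ ($h = - \frac{-1 + 4}{2} = \left(- \frac{1}{2}\right) 3 = - \frac{3}{2} \approx -1.5$)
$E{\left(L \right)} = - \frac{3}{2}$
$\left(- 8 E{\left(p{\left(2 \right)} \right)} + 3\right)^{2} = \left(\left(-8\right) \left(- \frac{3}{2}\right) + 3\right)^{2} = \left(12 + 3\right)^{2} = 15^{2} = 225$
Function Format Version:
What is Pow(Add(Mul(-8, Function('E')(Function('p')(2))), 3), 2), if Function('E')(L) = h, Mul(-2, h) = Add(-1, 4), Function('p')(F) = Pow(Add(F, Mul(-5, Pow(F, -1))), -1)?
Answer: 225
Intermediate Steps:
h = Rational(-3, 2) (h = Mul(Rational(-1, 2), Add(-1, 4)) = Mul(Rational(-1, 2), 3) = Rational(-3, 2) ≈ -1.5000)
Function('E')(L) = Rational(-3, 2)
Pow(Add(Mul(-8, Function('E')(Function('p')(2))), 3), 2) = Pow(Add(Mul(-8, Rational(-3, 2)), 3), 2) = Pow(Add(12, 3), 2) = Pow(15, 2) = 225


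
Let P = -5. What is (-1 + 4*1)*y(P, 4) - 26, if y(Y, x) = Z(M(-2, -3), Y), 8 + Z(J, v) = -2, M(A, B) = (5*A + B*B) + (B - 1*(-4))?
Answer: -56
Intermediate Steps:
M(A, B) = 4 + B + B² + 5*A (M(A, B) = (5*A + B²) + (B + 4) = (B² + 5*A) + (4 + B) = 4 + B + B² + 5*A)
Z(J, v) = -10 (Z(J, v) = -8 - 2 = -10)
y(Y, x) = -10
(-1 + 4*1)*y(P, 4) - 26 = (-1 + 4*1)*(-10) - 26 = (-1 + 4)*(-10) - 26 = 3*(-10) - 26 = -30 - 26 = -56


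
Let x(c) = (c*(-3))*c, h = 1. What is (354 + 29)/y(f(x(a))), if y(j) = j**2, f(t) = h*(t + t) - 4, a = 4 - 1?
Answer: 383/3364 ≈ 0.11385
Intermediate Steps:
a = 3
x(c) = -3*c**2 (x(c) = (-3*c)*c = -3*c**2)
f(t) = -4 + 2*t (f(t) = 1*(t + t) - 4 = 1*(2*t) - 4 = 2*t - 4 = -4 + 2*t)
(354 + 29)/y(f(x(a))) = (354 + 29)/((-4 + 2*(-3*3**2))**2) = 383/((-4 + 2*(-3*9))**2) = 383/((-4 + 2*(-27))**2) = 383/((-4 - 54)**2) = 383/((-58)**2) = 383/3364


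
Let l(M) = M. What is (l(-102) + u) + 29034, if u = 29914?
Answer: 58846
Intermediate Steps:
(l(-102) + u) + 29034 = (-102 + 29914) + 29034 = 29812 + 29034 = 58846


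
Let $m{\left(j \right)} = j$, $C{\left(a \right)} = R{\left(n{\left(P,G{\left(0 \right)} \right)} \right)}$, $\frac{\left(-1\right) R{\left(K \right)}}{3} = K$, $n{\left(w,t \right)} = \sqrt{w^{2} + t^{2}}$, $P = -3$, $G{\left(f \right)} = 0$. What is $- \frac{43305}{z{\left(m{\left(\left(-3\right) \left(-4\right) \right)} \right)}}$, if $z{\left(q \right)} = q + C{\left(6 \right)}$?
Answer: $-14435$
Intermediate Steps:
$n{\left(w,t \right)} = \sqrt{t^{2} + w^{2}}$
$R{\left(K \right)} = - 3 K$
$C{\left(a \right)} = -9$ ($C{\left(a \right)} = - 3 \sqrt{0^{2} + \left(-3\right)^{2}} = - 3 \sqrt{0 + 9} = - 3 \sqrt{9} = \left(-3\right) 3 = -9$)
$z{\left(q \right)} = -9 + q$ ($z{\left(q \right)} = q - 9 = -9 + q$)
$- \frac{43305}{z{\left(m{\left(\left(-3\right) \left(-4\right) \right)} \right)}} = - \frac{43305}{-9 - -12} = - \frac{43305}{-9 + 12} = - \frac{43305}{3} = \left(-43305\right) \frac{1}{3} = -14435$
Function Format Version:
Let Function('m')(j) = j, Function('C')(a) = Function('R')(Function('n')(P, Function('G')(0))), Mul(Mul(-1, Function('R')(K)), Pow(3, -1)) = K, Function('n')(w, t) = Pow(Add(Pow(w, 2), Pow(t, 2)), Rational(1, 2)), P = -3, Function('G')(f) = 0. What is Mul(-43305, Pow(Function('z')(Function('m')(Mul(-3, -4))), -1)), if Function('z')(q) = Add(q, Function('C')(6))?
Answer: -14435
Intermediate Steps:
Function('n')(w, t) = Pow(Add(Pow(t, 2), Pow(w, 2)), Rational(1, 2))
Function('R')(K) = Mul(-3, K)
Function('C')(a) = -9 (Function('C')(a) = Mul(-3, Pow(Add(Pow(0, 2), Pow(-3, 2)), Rational(1, 2))) = Mul(-3, Pow(Add(0, 9), Rational(1, 2))) = Mul(-3, Pow(9, Rational(1, 2))) = Mul(-3, 3) = -9)
Function('z')(q) = Add(-9, q) (Function('z')(q) = Add(q, -9) = Add(-9, q))
Mul(-43305, Pow(Function('z')(Function('m')(Mul(-3, -4))), -1)) = Mul(-43305, Pow(Add(-9, Mul(-3, -4)), -1)) = Mul(-43305, Pow(Add(-9, 12), -1)) = Mul(-43305, Pow(3, -1)) = Mul(-43305, Rational(1, 3)) = -14435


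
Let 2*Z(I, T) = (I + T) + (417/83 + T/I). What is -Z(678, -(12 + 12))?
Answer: -6180655/18758 ≈ -329.49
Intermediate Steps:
Z(I, T) = 417/166 + I/2 + T/2 + T/(2*I) (Z(I, T) = ((I + T) + (417/83 + T/I))/2 = (417/83 + I + T + T/I)/2 = 417/166 + I/2 + T/2 + T/(2*I))
-Z(678, -(12 + 12)) = -(417/166 + (1/2)*678 + (-(12 + 12))/2 + (1/2)*(-(12 + 12))/678) = -(417/166 + 339 + (-1*24)/2 + (1/2)*(-1*24)*(1/678)) = -(417/166 + 339 + (1/2)*(-24) + (1/2)*(-24)*(1/678)) = -(417/166 + 339 - 12 - 2/113) = -1*6180655/18758 = -6180655/18758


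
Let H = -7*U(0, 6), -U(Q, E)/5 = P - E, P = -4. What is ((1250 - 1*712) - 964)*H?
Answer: 149100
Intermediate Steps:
U(Q, E) = 20 + 5*E (U(Q, E) = -5*(-4 - E) = 20 + 5*E)
H = -350 (H = -7*(20 + 5*6) = -7*(20 + 30) = -7*50 = -350)
((1250 - 1*712) - 964)*H = ((1250 - 1*712) - 964)*(-350) = ((1250 - 712) - 964)*(-350) = (538 - 964)*(-350) = -426*(-350) = 149100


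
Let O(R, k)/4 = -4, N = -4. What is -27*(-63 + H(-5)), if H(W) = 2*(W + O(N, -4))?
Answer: 2835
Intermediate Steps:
O(R, k) = -16 (O(R, k) = 4*(-4) = -16)
H(W) = -32 + 2*W (H(W) = 2*(W - 16) = 2*(-16 + W) = -32 + 2*W)
-27*(-63 + H(-5)) = -27*(-63 + (-32 + 2*(-5))) = -27*(-63 + (-32 - 10)) = -27*(-63 - 42) = -27*(-105) = 2835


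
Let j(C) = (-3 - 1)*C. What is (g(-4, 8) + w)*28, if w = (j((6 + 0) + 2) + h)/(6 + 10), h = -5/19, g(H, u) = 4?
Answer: 4221/76 ≈ 55.539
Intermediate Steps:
j(C) = -4*C
h = -5/19 (h = -5*1/19 = -5/19 ≈ -0.26316)
w = -613/304 (w = (-4*((6 + 0) + 2) - 5/19)/(6 + 10) = (-4*(6 + 2) - 5/19)/16 = (-4*8 - 5/19)*(1/16) = (-32 - 5/19)*(1/16) = -613/19*1/16 = -613/304 ≈ -2.0164)
(g(-4, 8) + w)*28 = (4 - 613/304)*28 = (603/304)*28 = 4221/76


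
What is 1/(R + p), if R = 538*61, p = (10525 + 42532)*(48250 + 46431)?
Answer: 1/5023522635 ≈ 1.9906e-10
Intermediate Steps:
p = 5023489817 (p = 53057*94681 = 5023489817)
R = 32818
1/(R + p) = 1/(32818 + 5023489817) = 1/5023522635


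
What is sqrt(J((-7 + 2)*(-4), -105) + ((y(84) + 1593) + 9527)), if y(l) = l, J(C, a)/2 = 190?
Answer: 8*sqrt(181) ≈ 107.63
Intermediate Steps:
J(C, a) = 380 (J(C, a) = 2*190 = 380)
sqrt(J((-7 + 2)*(-4), -105) + ((y(84) + 1593) + 9527)) = sqrt(380 + ((84 + 1593) + 9527)) = sqrt(380 + (1677 + 9527)) = sqrt(380 + 11204) = sqrt(11584) = 8*sqrt(181)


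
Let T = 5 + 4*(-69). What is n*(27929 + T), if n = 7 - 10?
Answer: -82974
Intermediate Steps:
T = -271 (T = 5 - 276 = -271)
n = -3
n*(27929 + T) = -3*(27929 - 271) = -3*27658 = -82974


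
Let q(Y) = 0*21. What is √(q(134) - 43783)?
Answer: I*√43783 ≈ 209.24*I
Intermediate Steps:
q(Y) = 0
√(q(134) - 43783) = √(0 - 43783) = √(-43783) = I*√43783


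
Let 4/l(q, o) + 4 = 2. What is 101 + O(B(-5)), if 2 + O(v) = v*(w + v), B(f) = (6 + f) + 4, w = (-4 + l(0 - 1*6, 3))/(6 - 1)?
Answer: 118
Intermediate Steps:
l(q, o) = -2 (l(q, o) = 4/(-4 + 2) = 4/(-2) = 4*(-1/2) = -2)
w = -6/5 (w = (-4 - 2)/(6 - 1) = -6/5 ≈ -1.2000)
B(f) = 10 + f
O(v) = -2 + v*(-6/5 + v)
101 + O(B(-5)) = 101 + (-2 + (10 - 5)**2 - 6*(10 - 5)/5) = 101 + (-2 + 5**2 - 6/5*5) = 101 + (-2 + 25 - 6) = 101 + 17 = 118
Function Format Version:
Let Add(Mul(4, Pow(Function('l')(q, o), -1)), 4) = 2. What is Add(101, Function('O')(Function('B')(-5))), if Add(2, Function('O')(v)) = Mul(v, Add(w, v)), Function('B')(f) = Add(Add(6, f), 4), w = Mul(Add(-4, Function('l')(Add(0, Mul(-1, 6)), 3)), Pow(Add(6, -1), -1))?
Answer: 118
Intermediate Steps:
Function('l')(q, o) = -2 (Function('l')(q, o) = Mul(4, Pow(Add(-4, 2), -1)) = Mul(4, Pow(-2, -1)) = Mul(4, Rational(-1, 2)) = -2)
w = Rational(-6, 5) (w = Mul(Add(-4, -2), Pow(Add(6, -1), -1)) = Mul(-6, Pow(5, -1)) = Mul(-6, Rational(1, 5)) = Rational(-6, 5) ≈ -1.2000)
Function('B')(f) = Add(10, f)
Function('O')(v) = Add(-2, Mul(v, Add(Rational(-6, 5), v)))
Add(101, Function('O')(Function('B')(-5))) = Add(101, Add(-2, Pow(Add(10, -5), 2), Mul(Rational(-6, 5), Add(10, -5)))) = Add(101, Add(-2, Pow(5, 2), Mul(Rational(-6, 5), 5))) = Add(101, Add(-2, 25, -6)) = Add(101, 17) = 118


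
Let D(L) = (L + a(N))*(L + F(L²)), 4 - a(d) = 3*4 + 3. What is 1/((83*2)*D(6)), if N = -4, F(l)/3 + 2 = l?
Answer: -1/89640 ≈ -1.1156e-5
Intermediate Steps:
F(l) = -6 + 3*l
a(d) = -11 (a(d) = 4 - (3*4 + 3) = 4 - (12 + 3) = 4 - 1*15 = 4 - 15 = -11)
D(L) = (-11 + L)*(-6 + L + 3*L²) (D(L) = (L - 11)*(L + (-6 + 3*L²)) = (-11 + L)*(-6 + L + 3*L²))
1/((83*2)*D(6)) = 1/((83*2)*(66 - 32*6² - 17*6 + 3*6³)) = 1/(166*(66 - 32*36 - 102 + 3*216)) = 1/(166*(66 - 1152 - 102 + 648)) = 1/(166*(-540)) = 1/(-89640) = -1/89640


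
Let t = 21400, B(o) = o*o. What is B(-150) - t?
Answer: 1100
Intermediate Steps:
B(o) = o²
B(-150) - t = (-150)² - 1*21400 = 22500 - 21400 = 1100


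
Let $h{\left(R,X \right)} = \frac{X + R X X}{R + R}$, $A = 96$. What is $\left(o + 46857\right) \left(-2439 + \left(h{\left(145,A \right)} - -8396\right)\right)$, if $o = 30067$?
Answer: $\frac{117845491052}{145} \approx 8.1273 \cdot 10^{8}$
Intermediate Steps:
$h{\left(R,X \right)} = \frac{X + R X^{2}}{2 R}$
$\left(o + 46857\right) \left(-2439 + \left(h{\left(145,A \right)} - -8396\right)\right) = \left(30067 + 46857\right) \left(-2439 + \left(\frac{1}{2} \cdot 96 \cdot \frac{1}{145} \left(1 + 145 \cdot 96\right) - -8396\right)\right) = 76924 \left(-2439 + \left(\frac{1}{2} \cdot 96 \cdot \frac{1}{145} \left(1 + 13920\right) + 8396\right)\right) = 76924 \left(-2439 + \left(\frac{1}{2} \cdot 96 \cdot \frac{1}{145} \cdot 13921 + 8396\right)\right) = 76924 \left(-2439 + \left(\frac{668208}{145} + 8396\right)\right) = 76924 \left(-2439 + \frac{1885628}{145}\right) = 76924 \cdot \frac{1531973}{145} = \frac{117845491052}{145}$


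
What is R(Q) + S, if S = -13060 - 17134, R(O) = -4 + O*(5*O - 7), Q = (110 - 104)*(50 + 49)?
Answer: 1729824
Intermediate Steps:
Q = 594 (Q = 6*99 = 594)
R(O) = -4 + O*(-7 + 5*O)
S = -30194
R(Q) + S = (-4 - 7*594 + 5*594²) - 30194 = (-4 - 4158 + 5*352836) - 30194 = (-4 - 4158 + 1764180) - 30194 = 1760018 - 30194 = 1729824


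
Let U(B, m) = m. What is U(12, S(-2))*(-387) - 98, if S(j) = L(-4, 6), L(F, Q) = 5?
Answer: -2033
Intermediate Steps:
S(j) = 5
U(12, S(-2))*(-387) - 98 = 5*(-387) - 98 = -1935 - 98 = -2033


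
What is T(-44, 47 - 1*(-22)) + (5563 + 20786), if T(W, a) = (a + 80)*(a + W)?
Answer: 30074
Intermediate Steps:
T(W, a) = (80 + a)*(W + a)
T(-44, 47 - 1*(-22)) + (5563 + 20786) = ((47 - 1*(-22))² + 80*(-44) + 80*(47 - 1*(-22)) - 44*(47 - 1*(-22))) + (5563 + 20786) = ((47 + 22)² - 3520 + 80*(47 + 22) - 44*(47 + 22)) + 26349 = (69² - 3520 + 80*69 - 44*69) + 26349 = (4761 - 3520 + 5520 - 3036) + 26349 = 3725 + 26349 = 30074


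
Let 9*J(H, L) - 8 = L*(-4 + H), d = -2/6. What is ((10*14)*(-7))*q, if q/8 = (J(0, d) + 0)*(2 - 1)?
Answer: -219520/27 ≈ -8130.4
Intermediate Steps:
d = -⅓ (d = -2*⅙ = -⅓ ≈ -0.33333)
J(H, L) = 8/9 + L*(-4 + H)/9 (J(H, L) = 8/9 + (L*(-4 + H))/9 = 8/9 + L*(-4 + H)/9)
q = 224/27 (q = 8*(((8/9 - 4/9*(-⅓) + (⅑)*0*(-⅓)) + 0)*(2 - 1)) = 8*(((8/9 + 4/27 + 0) + 0)*1) = 8*((28/27 + 0)*1) = 8*((28/27)*1) = 8*(28/27) = 224/27 ≈ 8.2963)
((10*14)*(-7))*q = ((10*14)*(-7))*(224/27) = (140*(-7))*(224/27) = -980*224/27 = -219520/27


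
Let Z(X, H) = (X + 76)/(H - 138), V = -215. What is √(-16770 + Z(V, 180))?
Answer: I*√29588118/42 ≈ 129.51*I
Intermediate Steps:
Z(X, H) = (76 + X)/(-138 + H)
√(-16770 + Z(V, 180)) = √(-16770 + (76 - 215)/(-138 + 180)) = √(-16770 - 139/42) = √(-704479/42) = I*√29588118/42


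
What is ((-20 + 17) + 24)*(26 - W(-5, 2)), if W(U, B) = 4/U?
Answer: 2814/5 ≈ 562.80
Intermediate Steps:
((-20 + 17) + 24)*(26 - W(-5, 2)) = ((-20 + 17) + 24)*(26 - 4/(-5)) = (-3 + 24)*(26 - 4*(-1)/5) = 21*(26 - 1*(-⅘)) = 21*(26 + ⅘) = 21*(134/5) = 2814/5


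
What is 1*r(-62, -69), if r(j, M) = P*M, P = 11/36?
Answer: -253/12 ≈ -21.083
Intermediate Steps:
P = 11/36 (P = 11*(1/36) = 11/36 ≈ 0.30556)
r(j, M) = 11*M/36
1*r(-62, -69) = 1*((11/36)*(-69)) = 1*(-253/12) = -253/12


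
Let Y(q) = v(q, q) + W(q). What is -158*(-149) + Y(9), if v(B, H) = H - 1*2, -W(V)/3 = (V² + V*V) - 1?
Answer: 23066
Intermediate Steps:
W(V) = 3 - 6*V² (W(V) = -3*((V² + V*V) - 1) = -3*((V² + V²) - 1) = -3*(2*V² - 1) = -3*(-1 + 2*V²) = 3 - 6*V²)
v(B, H) = -2 + H (v(B, H) = H - 2 = -2 + H)
Y(q) = 1 + q - 6*q² (Y(q) = (-2 + q) + (3 - 6*q²) = 1 + q - 6*q²)
-158*(-149) + Y(9) = -158*(-149) + (1 + 9 - 6*9²) = 23542 + (1 + 9 - 6*81) = 23542 + (1 + 9 - 486) = 23542 - 476 = 23066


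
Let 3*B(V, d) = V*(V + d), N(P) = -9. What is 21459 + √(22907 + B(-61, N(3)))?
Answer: 21459 + √218973/3 ≈ 21615.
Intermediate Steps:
B(V, d) = V*(V + d)/3 (B(V, d) = (V*(V + d))/3 = V*(V + d)/3)
21459 + √(22907 + B(-61, N(3))) = 21459 + √(22907 + (⅓)*(-61)*(-61 - 9)) = 21459 + √(22907 + (⅓)*(-61)*(-70)) = 21459 + √(22907 + 4270/3) = 21459 + √(72991/3) = 21459 + √218973/3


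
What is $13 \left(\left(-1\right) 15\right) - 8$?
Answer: $-203$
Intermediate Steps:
$13 \left(\left(-1\right) 15\right) - 8 = 13 \left(-15\right) - 8 = -195 - 8 = -203$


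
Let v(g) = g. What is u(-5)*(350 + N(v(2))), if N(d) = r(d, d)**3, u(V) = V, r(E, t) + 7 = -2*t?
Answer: 4905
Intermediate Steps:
r(E, t) = -7 - 2*t
N(d) = (-7 - 2*d)**3
u(-5)*(350 + N(v(2))) = -5*(350 - (7 + 2*2)**3) = -5*(350 - (7 + 4)**3) = -5*(350 - 1*11**3) = -5*(350 - 1*1331) = -5*(350 - 1331) = -5*(-981) = 4905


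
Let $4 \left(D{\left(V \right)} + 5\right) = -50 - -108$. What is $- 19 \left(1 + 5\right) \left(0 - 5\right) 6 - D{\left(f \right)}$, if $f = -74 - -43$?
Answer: $\frac{6821}{2} \approx 3410.5$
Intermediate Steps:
$f = -31$ ($f = -74 + 43 = -31$)
$D{\left(V \right)} = \frac{19}{2}$ ($D{\left(V \right)} = -5 + \frac{-50 - -108}{4} = -5 + \frac{-50 + 108}{4} = -5 + \frac{1}{4} \cdot 58 = -5 + \frac{29}{2} = \frac{19}{2}$)
$- 19 \left(1 + 5\right) \left(0 - 5\right) 6 - D{\left(f \right)} = - 19 \left(1 + 5\right) \left(0 - 5\right) 6 - \frac{19}{2} = \left(-19\right) 6 \left(\left(-5\right) 6\right) - \frac{19}{2} = \left(-114\right) \left(-30\right) - \frac{19}{2} = 3420 - \frac{19}{2} = \frac{6821}{2}$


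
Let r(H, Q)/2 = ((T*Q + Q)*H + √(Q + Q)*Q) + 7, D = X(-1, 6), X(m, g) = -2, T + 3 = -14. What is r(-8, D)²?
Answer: 247940 + 7968*I ≈ 2.4794e+5 + 7968.0*I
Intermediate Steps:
T = -17 (T = -3 - 14 = -17)
D = -2
r(H, Q) = 14 - 32*H*Q + 2*√2*Q^(3/2) (r(H, Q) = 2*(((-17*Q + Q)*H + √(Q + Q)*Q) + 7) = 2*(((-16*Q)*H + √(2*Q)*Q) + 7) = 2*((-16*H*Q + (√2*√Q)*Q) + 7) = 2*((-16*H*Q + √2*Q^(3/2)) + 7) = 2*((√2*Q^(3/2) - 16*H*Q) + 7) = 2*(7 + √2*Q^(3/2) - 16*H*Q) = 14 - 32*H*Q + 2*√2*Q^(3/2))
r(-8, D)² = (14 - 32*(-8)*(-2) + 2*√2*(-2)^(3/2))² = (14 - 512 + 2*√2*(-2*I*√2))² = (14 - 512 - 8*I)² = (-498 - 8*I)²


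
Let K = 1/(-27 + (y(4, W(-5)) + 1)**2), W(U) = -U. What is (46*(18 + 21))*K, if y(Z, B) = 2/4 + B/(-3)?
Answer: -64584/971 ≈ -66.513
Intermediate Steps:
y(Z, B) = 1/2 - B/3 (y(Z, B) = 2*(1/4) + B*(-1/3) = 1/2 - B/3)
K = -36/971 (K = 1/(-27 + ((1/2 - (-1)*(-5)/3) + 1)**2) = 1/(-27 + ((1/2 - 1/3*5) + 1)**2) = 1/(-27 + ((1/2 - 5/3) + 1)**2) = 1/(-27 + (-7/6 + 1)**2) = 1/(-27 + (-1/6)**2) = 1/(-27 + 1/36) = 1/(-971/36) = -36/971 ≈ -0.037075)
(46*(18 + 21))*K = (46*(18 + 21))*(-36/971) = (46*39)*(-36/971) = 1794*(-36/971) = -64584/971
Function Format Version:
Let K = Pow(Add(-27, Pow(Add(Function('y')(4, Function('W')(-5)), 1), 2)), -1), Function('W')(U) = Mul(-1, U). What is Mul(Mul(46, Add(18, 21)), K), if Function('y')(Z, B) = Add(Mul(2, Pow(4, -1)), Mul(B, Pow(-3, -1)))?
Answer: Rational(-64584, 971) ≈ -66.513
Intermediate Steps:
Function('y')(Z, B) = Add(Rational(1, 2), Mul(Rational(-1, 3), B)) (Function('y')(Z, B) = Add(Mul(2, Rational(1, 4)), Mul(B, Rational(-1, 3))) = Add(Rational(1, 2), Mul(Rational(-1, 3), B)))
K = Rational(-36, 971) (K = Pow(Add(-27, Pow(Add(Add(Rational(1, 2), Mul(Rational(-1, 3), Mul(-1, -5))), 1), 2)), -1) = Pow(Add(-27, Pow(Add(Add(Rational(1, 2), Mul(Rational(-1, 3), 5)), 1), 2)), -1) = Pow(Add(-27, Pow(Add(Add(Rational(1, 2), Rational(-5, 3)), 1), 2)), -1) = Pow(Add(-27, Pow(Add(Rational(-7, 6), 1), 2)), -1) = Pow(Add(-27, Pow(Rational(-1, 6), 2)), -1) = Pow(Add(-27, Rational(1, 36)), -1) = Pow(Rational(-971, 36), -1) = Rational(-36, 971) ≈ -0.037075)
Mul(Mul(46, Add(18, 21)), K) = Mul(Mul(46, Add(18, 21)), Rational(-36, 971)) = Mul(Mul(46, 39), Rational(-36, 971)) = Mul(1794, Rational(-36, 971)) = Rational(-64584, 971)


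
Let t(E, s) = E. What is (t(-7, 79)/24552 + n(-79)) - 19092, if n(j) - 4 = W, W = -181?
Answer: -473092495/24552 ≈ -19269.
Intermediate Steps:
n(j) = -177 (n(j) = 4 - 181 = -177)
(t(-7, 79)/24552 + n(-79)) - 19092 = (-7/24552 - 177) - 19092 = -4345711/24552 - 19092 = -473092495/24552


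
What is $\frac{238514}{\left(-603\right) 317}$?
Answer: $- \frac{238514}{191151} \approx -1.2478$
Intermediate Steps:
$\frac{238514}{\left(-603\right) 317} = \frac{238514}{-191151} = 238514 \left(- \frac{1}{191151}\right) = - \frac{238514}{191151}$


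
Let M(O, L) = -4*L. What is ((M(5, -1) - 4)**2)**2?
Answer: 0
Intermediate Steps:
((M(5, -1) - 4)**2)**2 = ((-4*(-1) - 4)**2)**2 = ((4 - 4)**2)**2 = (0**2)**2 = 0**2 = 0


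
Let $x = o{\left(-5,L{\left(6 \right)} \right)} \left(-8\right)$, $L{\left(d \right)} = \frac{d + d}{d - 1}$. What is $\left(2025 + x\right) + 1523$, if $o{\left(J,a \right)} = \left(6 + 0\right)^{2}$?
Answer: $3260$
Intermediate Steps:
$L{\left(d \right)} = \frac{2 d}{-1 + d}$
$o{\left(J,a \right)} = 36$ ($o{\left(J,a \right)} = 6^{2} = 36$)
$x = -288$ ($x = 36 \left(-8\right) = -288$)
$\left(2025 + x\right) + 1523 = \left(2025 - 288\right) + 1523 = 1737 + 1523 = 3260$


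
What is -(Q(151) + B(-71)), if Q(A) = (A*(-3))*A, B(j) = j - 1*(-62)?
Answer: 68412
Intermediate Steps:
B(j) = 62 + j (B(j) = j + 62 = 62 + j)
Q(A) = -3*A² (Q(A) = (-3*A)*A = -3*A²)
-(Q(151) + B(-71)) = -(-3*151² + (62 - 71)) = -(-3*22801 - 9) = -(-68403 - 9) = -1*(-68412) = 68412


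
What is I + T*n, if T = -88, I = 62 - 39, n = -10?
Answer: 903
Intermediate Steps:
I = 23
I + T*n = 23 - 88*(-10) = 23 + 880 = 903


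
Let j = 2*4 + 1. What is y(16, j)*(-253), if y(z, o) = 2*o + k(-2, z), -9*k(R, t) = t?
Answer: -36938/9 ≈ -4104.2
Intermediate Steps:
k(R, t) = -t/9
j = 9 (j = 8 + 1 = 9)
y(z, o) = 2*o - z/9
y(16, j)*(-253) = (2*9 - ⅑*16)*(-253) = (18 - 16/9)*(-253) = (146/9)*(-253) = -36938/9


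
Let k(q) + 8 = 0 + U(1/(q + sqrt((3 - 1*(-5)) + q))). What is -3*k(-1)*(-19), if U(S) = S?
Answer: -893/2 + 19*sqrt(7)/2 ≈ -421.37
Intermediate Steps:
k(q) = -8 + 1/(q + sqrt(8 + q)) (k(q) = -8 + (0 + 1/(q + sqrt((3 - 1*(-5)) + q))) = -8 + (0 + 1/(q + sqrt((3 + 5) + q))) = -8 + (0 + 1/(q + sqrt(8 + q))) = -8 + 1/(q + sqrt(8 + q)))
-3*k(-1)*(-19) = -3*(-8 + 1/(-1 + sqrt(8 - 1)))*(-19) = -3*(-8 + 1/(-1 + sqrt(7)))*(-19) = (24 - 3/(-1 + sqrt(7)))*(-19) = -456 + 57/(-1 + sqrt(7))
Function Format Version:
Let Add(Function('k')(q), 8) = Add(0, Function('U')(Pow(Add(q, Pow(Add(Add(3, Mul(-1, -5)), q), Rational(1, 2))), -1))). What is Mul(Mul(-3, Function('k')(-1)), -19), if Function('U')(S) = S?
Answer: Add(Rational(-893, 2), Mul(Rational(19, 2), Pow(7, Rational(1, 2)))) ≈ -421.37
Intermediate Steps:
Function('k')(q) = Add(-8, Pow(Add(q, Pow(Add(8, q), Rational(1, 2))), -1)) (Function('k')(q) = Add(-8, Add(0, Pow(Add(q, Pow(Add(Add(3, Mul(-1, -5)), q), Rational(1, 2))), -1))) = Add(-8, Add(0, Pow(Add(q, Pow(Add(Add(3, 5), q), Rational(1, 2))), -1))) = Add(-8, Add(0, Pow(Add(q, Pow(Add(8, q), Rational(1, 2))), -1))) = Add(-8, Pow(Add(q, Pow(Add(8, q), Rational(1, 2))), -1)))
Mul(Mul(-3, Function('k')(-1)), -19) = Mul(Mul(-3, Add(-8, Pow(Add(-1, Pow(Add(8, -1), Rational(1, 2))), -1))), -19) = Mul(Mul(-3, Add(-8, Pow(Add(-1, Pow(7, Rational(1, 2))), -1))), -19) = Mul(Add(24, Mul(-3, Pow(Add(-1, Pow(7, Rational(1, 2))), -1))), -19) = Add(-456, Mul(57, Pow(Add(-1, Pow(7, Rational(1, 2))), -1)))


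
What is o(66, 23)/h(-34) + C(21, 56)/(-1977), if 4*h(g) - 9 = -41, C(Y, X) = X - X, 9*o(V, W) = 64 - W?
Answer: -41/72 ≈ -0.56944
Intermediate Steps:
o(V, W) = 64/9 - W/9 (o(V, W) = (64 - W)/9 = 64/9 - W/9)
C(Y, X) = 0
h(g) = -8 (h(g) = 9/4 + (¼)*(-41) = 9/4 - 41/4 = -8)
o(66, 23)/h(-34) + C(21, 56)/(-1977) = (64/9 - ⅑*23)/(-8) + 0/(-1977) = (64/9 - 23/9)*(-⅛) + 0*(-1/1977) = (41/9)*(-⅛) + 0 = -41/72 + 0 = -41/72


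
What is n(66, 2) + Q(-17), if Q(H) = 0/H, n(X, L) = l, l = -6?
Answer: -6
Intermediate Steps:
n(X, L) = -6
Q(H) = 0
n(66, 2) + Q(-17) = -6 + 0 = -6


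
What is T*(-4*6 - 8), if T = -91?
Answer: 2912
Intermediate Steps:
T*(-4*6 - 8) = -91*(-4*6 - 8) = -91*(-24 - 8) = -91*(-32) = 2912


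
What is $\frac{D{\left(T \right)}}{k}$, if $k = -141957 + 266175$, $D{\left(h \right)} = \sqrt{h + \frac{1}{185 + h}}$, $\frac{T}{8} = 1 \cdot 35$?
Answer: $\frac{\sqrt{60543465}}{57761370} \approx 0.00013471$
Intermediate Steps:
$T = 280$ ($T = 8 \cdot 1 \cdot 35 = 8 \cdot 35 = 280$)
$k = 124218$
$\frac{D{\left(T \right)}}{k} = \frac{\sqrt{\frac{1 + 280 \left(185 + 280\right)}{185 + 280}}}{124218} = \sqrt{\frac{1 + 280 \cdot 465}{465}} \cdot \frac{1}{124218} = \sqrt{\frac{1 + 130200}{465}} \cdot \frac{1}{124218} = \sqrt{\frac{1}{465} \cdot 130201} \cdot \frac{1}{124218} = \sqrt{\frac{130201}{465}} \cdot \frac{1}{124218} = \frac{\sqrt{60543465}}{465} \cdot \frac{1}{124218} = \frac{\sqrt{60543465}}{57761370}$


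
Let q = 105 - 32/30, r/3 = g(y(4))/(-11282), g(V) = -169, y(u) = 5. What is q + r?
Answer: 17596243/169230 ≈ 103.98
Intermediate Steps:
r = 507/11282 (r = 3*(-169/(-11282)) = 3*(-169*(-1/11282)) = 3*(169/11282) = 507/11282 ≈ 0.044939)
q = 1559/15 (q = 105 + (1/30)*(-32) = 105 - 16/15 = 1559/15 ≈ 103.93)
q + r = 1559/15 + 507/11282 = 17596243/169230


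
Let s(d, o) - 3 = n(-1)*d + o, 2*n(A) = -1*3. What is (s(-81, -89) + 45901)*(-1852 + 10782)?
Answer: 410212945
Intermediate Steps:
n(A) = -3/2 (n(A) = (-1*3)/2 = (½)*(-3) = -3/2)
s(d, o) = 3 + o - 3*d/2 (s(d, o) = 3 + (-3*d/2 + o) = 3 + (o - 3*d/2) = 3 + o - 3*d/2)
(s(-81, -89) + 45901)*(-1852 + 10782) = ((3 - 89 - 3/2*(-81)) + 45901)*(-1852 + 10782) = ((3 - 89 + 243/2) + 45901)*8930 = (71/2 + 45901)*8930 = (91873/2)*8930 = 410212945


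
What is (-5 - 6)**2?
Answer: 121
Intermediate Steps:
(-5 - 6)**2 = (-11)**2 = 121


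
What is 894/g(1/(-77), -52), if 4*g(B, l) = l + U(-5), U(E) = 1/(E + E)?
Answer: -35760/521 ≈ -68.637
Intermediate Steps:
U(E) = 1/(2*E)
g(B, l) = -1/40 + l/4 (g(B, l) = (l + (½)/(-5))/4 = (l + (½)*(-⅕))/4 = (l - ⅒)/4 = (-⅒ + l)/4 = -1/40 + l/4)
894/g(1/(-77), -52) = 894/(-1/40 + (¼)*(-52)) = 894/(-1/40 - 13) = 894/(-521/40) = 894*(-40/521) = -35760/521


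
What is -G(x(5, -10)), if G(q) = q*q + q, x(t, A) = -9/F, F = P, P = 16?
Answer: 63/256 ≈ 0.24609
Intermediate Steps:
F = 16
x(t, A) = -9/16
G(q) = q + q**2 (G(q) = q**2 + q = q + q**2)
-G(x(5, -10)) = -(-9)*(1 - 9/16)/16 = -(-9)*7/(16*16) = -1*(-63/256) = 63/256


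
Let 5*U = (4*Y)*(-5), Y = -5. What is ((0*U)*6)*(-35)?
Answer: 0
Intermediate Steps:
U = 20 (U = ((4*(-5))*(-5))/5 = (-20*(-5))/5 = (⅕)*100 = 20)
((0*U)*6)*(-35) = ((0*20)*6)*(-35) = (0*6)*(-35) = 0*(-35) = 0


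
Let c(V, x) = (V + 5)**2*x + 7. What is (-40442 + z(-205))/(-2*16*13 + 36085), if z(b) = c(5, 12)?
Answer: -39235/35669 ≈ -1.1000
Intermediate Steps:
c(V, x) = 7 + x*(5 + V)**2 (c(V, x) = (5 + V)**2*x + 7 = x*(5 + V)**2 + 7 = 7 + x*(5 + V)**2)
z(b) = 1207 (z(b) = 7 + 12*(5 + 5)**2 = 7 + 12*10**2 = 7 + 12*100 = 7 + 1200 = 1207)
(-40442 + z(-205))/(-2*16*13 + 36085) = (-40442 + 1207)/(-2*16*13 + 36085) = -39235/(-32*13 + 36085) = -39235/(-416 + 36085) = -39235/35669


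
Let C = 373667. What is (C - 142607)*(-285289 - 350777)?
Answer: -146969409960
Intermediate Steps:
(C - 142607)*(-285289 - 350777) = (373667 - 142607)*(-285289 - 350777) = 231060*(-636066) = -146969409960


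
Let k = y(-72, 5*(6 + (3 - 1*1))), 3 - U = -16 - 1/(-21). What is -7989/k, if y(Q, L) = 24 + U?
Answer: -167769/902 ≈ -186.00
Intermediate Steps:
U = 398/21 (U = 3 - (-16 - 1/(-21)) = 3 - (-16 - 1*(-1/21)) = 3 - (-16 + 1/21) = 3 - 1*(-335/21) = 3 + 335/21 = 398/21 ≈ 18.952)
y(Q, L) = 902/21 (y(Q, L) = 24 + 398/21 = 902/21)
k = 902/21 ≈ 42.952
-7989/k = -7989/902/21 = -7989*21/902 = -167769/902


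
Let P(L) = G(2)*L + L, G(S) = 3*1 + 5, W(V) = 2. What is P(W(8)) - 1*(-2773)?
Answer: 2791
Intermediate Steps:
G(S) = 8 (G(S) = 3 + 5 = 8)
P(L) = 9*L (P(L) = 8*L + L = 9*L)
P(W(8)) - 1*(-2773) = 9*2 - 1*(-2773) = 18 + 2773 = 2791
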